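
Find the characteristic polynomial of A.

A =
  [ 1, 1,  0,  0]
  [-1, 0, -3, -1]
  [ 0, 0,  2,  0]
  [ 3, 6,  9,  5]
x^4 - 8*x^3 + 24*x^2 - 32*x + 16

Expanding det(x·I − A) (e.g. by cofactor expansion or by noting that A is similar to its Jordan form J, which has the same characteristic polynomial as A) gives
  χ_A(x) = x^4 - 8*x^3 + 24*x^2 - 32*x + 16
which factors as (x - 2)^4. The eigenvalues (with algebraic multiplicities) are λ = 2 with multiplicity 4.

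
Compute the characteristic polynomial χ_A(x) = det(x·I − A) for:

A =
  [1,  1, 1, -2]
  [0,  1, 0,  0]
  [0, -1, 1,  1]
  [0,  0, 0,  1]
x^4 - 4*x^3 + 6*x^2 - 4*x + 1

Expanding det(x·I − A) (e.g. by cofactor expansion or by noting that A is similar to its Jordan form J, which has the same characteristic polynomial as A) gives
  χ_A(x) = x^4 - 4*x^3 + 6*x^2 - 4*x + 1
which factors as (x - 1)^4. The eigenvalues (with algebraic multiplicities) are λ = 1 with multiplicity 4.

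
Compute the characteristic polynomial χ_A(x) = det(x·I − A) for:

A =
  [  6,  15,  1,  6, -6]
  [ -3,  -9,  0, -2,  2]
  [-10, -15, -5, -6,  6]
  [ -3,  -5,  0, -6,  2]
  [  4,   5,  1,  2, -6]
x^5 + 20*x^4 + 160*x^3 + 640*x^2 + 1280*x + 1024

Expanding det(x·I − A) (e.g. by cofactor expansion or by noting that A is similar to its Jordan form J, which has the same characteristic polynomial as A) gives
  χ_A(x) = x^5 + 20*x^4 + 160*x^3 + 640*x^2 + 1280*x + 1024
which factors as (x + 4)^5. The eigenvalues (with algebraic multiplicities) are λ = -4 with multiplicity 5.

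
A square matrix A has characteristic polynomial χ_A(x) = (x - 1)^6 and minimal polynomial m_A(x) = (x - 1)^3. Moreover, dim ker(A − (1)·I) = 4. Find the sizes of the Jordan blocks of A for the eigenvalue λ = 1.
Block sizes for λ = 1: [3, 1, 1, 1]

Step 1 — from the characteristic polynomial, algebraic multiplicity of λ = 1 is 6. From dim ker(A − (1)·I) = 4, there are exactly 4 Jordan blocks for λ = 1.
Step 2 — from the minimal polynomial, the factor (x − 1)^3 tells us the largest block for λ = 1 has size 3.
Step 3 — with total size 6, 4 blocks, and largest block 3, the block sizes (in nonincreasing order) are [3, 1, 1, 1].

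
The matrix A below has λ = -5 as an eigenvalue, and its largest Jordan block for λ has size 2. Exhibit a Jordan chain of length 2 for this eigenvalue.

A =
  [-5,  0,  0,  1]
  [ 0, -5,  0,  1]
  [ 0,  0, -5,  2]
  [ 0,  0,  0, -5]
A Jordan chain for λ = -5 of length 2:
v_1 = (1, 1, 2, 0)ᵀ
v_2 = (0, 0, 0, 1)ᵀ

Let N = A − (-5)·I. We want v_2 with N^2 v_2 = 0 but N^1 v_2 ≠ 0; then v_{j-1} := N · v_j for j = 2, …, 2.

Pick v_2 = (0, 0, 0, 1)ᵀ.
Then v_1 = N · v_2 = (1, 1, 2, 0)ᵀ.

Sanity check: (A − (-5)·I) v_1 = (0, 0, 0, 0)ᵀ = 0. ✓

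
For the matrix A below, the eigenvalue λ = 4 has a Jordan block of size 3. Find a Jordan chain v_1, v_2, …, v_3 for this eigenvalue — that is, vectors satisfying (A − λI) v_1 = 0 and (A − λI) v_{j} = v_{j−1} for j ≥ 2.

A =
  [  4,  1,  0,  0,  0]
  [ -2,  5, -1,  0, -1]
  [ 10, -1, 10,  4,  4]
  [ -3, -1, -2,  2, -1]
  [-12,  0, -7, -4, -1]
A Jordan chain for λ = 4 of length 3:
v_1 = (-2, 0, 2, 0, 2)ᵀ
v_2 = (0, -2, 10, -3, -12)ᵀ
v_3 = (1, 0, 0, 0, 0)ᵀ

Let N = A − (4)·I. We want v_3 with N^3 v_3 = 0 but N^2 v_3 ≠ 0; then v_{j-1} := N · v_j for j = 3, …, 2.

Pick v_3 = (1, 0, 0, 0, 0)ᵀ.
Then v_2 = N · v_3 = (0, -2, 10, -3, -12)ᵀ.
Then v_1 = N · v_2 = (-2, 0, 2, 0, 2)ᵀ.

Sanity check: (A − (4)·I) v_1 = (0, 0, 0, 0, 0)ᵀ = 0. ✓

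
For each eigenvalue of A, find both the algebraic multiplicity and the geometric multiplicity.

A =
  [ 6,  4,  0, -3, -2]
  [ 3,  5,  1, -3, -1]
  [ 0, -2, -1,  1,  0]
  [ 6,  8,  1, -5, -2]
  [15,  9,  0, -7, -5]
λ = 0: alg = 5, geom = 2

Step 1 — factor the characteristic polynomial to read off the algebraic multiplicities:
  χ_A(x) = x^5

Step 2 — compute geometric multiplicities via the rank-nullity identity g(λ) = n − rank(A − λI):
  rank(A − (0)·I) = 3, so dim ker(A − (0)·I) = n − 3 = 2

Summary:
  λ = 0: algebraic multiplicity = 5, geometric multiplicity = 2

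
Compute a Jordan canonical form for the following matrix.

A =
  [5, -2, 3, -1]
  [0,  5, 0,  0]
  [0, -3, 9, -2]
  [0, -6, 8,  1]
J_3(5) ⊕ J_1(5)

The characteristic polynomial is
  det(x·I − A) = x^4 - 20*x^3 + 150*x^2 - 500*x + 625 = (x - 5)^4

Eigenvalues and multiplicities (the geometric multiplicity of λ is n − rank(A − λI), which equals the number of Jordan blocks for λ):
  λ = 5: algebraic multiplicity = 4, geometric multiplicity = 2

Determining the block sizes for each eigenvalue:
  λ = 5: with am = 4 and gm = 2, the partition is not yet determined (e.g. several partitions of 4 into 2 parts exist). Let N = A − (5)·I. Computing rank(N^1) = 2, rank(N^2) = 1, rank(N^3) = 0; the number of blocks of size ≥ j is rank(N^{j−1}) − rank(N^j), giving [2, 1, 1]. So we have 1 block(s) of size 3, 1 block(s) of size 1 → block sizes [3, 1]

Assembling the blocks gives a Jordan form
J =
  [5, 1, 0, 0]
  [0, 5, 1, 0]
  [0, 0, 5, 0]
  [0, 0, 0, 5]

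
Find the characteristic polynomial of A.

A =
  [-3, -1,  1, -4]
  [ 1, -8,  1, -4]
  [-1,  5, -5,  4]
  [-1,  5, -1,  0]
x^4 + 16*x^3 + 96*x^2 + 256*x + 256

Expanding det(x·I − A) (e.g. by cofactor expansion or by noting that A is similar to its Jordan form J, which has the same characteristic polynomial as A) gives
  χ_A(x) = x^4 + 16*x^3 + 96*x^2 + 256*x + 256
which factors as (x + 4)^4. The eigenvalues (with algebraic multiplicities) are λ = -4 with multiplicity 4.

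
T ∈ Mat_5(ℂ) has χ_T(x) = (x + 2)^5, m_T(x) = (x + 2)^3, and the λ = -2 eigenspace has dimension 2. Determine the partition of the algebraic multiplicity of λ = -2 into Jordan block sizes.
Block sizes for λ = -2: [3, 2]

Step 1 — from the characteristic polynomial, algebraic multiplicity of λ = -2 is 5. From dim ker(T − (-2)·I) = 2, there are exactly 2 Jordan blocks for λ = -2.
Step 2 — from the minimal polynomial, the factor (x + 2)^3 tells us the largest block for λ = -2 has size 3.
Step 3 — with total size 5, 2 blocks, and largest block 3, the block sizes (in nonincreasing order) are [3, 2].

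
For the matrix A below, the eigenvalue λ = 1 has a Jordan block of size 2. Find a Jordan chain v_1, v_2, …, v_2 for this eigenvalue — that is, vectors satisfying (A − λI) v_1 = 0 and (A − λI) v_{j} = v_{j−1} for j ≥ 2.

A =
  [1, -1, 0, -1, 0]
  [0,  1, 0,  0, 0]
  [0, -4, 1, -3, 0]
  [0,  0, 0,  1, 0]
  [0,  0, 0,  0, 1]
A Jordan chain for λ = 1 of length 2:
v_1 = (-1, 0, -4, 0, 0)ᵀ
v_2 = (0, 1, 0, 0, 0)ᵀ

Let N = A − (1)·I. We want v_2 with N^2 v_2 = 0 but N^1 v_2 ≠ 0; then v_{j-1} := N · v_j for j = 2, …, 2.

Pick v_2 = (0, 1, 0, 0, 0)ᵀ.
Then v_1 = N · v_2 = (-1, 0, -4, 0, 0)ᵀ.

Sanity check: (A − (1)·I) v_1 = (0, 0, 0, 0, 0)ᵀ = 0. ✓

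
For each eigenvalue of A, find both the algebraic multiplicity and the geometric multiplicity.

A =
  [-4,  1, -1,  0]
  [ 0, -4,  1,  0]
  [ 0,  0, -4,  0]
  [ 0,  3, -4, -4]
λ = -4: alg = 4, geom = 2

Step 1 — factor the characteristic polynomial to read off the algebraic multiplicities:
  χ_A(x) = (x + 4)^4

Step 2 — compute geometric multiplicities via the rank-nullity identity g(λ) = n − rank(A − λI):
  rank(A − (-4)·I) = 2, so dim ker(A − (-4)·I) = n − 2 = 2

Summary:
  λ = -4: algebraic multiplicity = 4, geometric multiplicity = 2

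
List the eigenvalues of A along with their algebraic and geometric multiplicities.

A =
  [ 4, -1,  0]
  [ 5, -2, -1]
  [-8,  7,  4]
λ = 2: alg = 3, geom = 1

Step 1 — factor the characteristic polynomial to read off the algebraic multiplicities:
  χ_A(x) = (x - 2)^3

Step 2 — compute geometric multiplicities via the rank-nullity identity g(λ) = n − rank(A − λI):
  rank(A − (2)·I) = 2, so dim ker(A − (2)·I) = n − 2 = 1

Summary:
  λ = 2: algebraic multiplicity = 3, geometric multiplicity = 1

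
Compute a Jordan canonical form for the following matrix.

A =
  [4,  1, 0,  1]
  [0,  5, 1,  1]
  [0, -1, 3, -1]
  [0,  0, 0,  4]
J_3(4) ⊕ J_1(4)

The characteristic polynomial is
  det(x·I − A) = x^4 - 16*x^3 + 96*x^2 - 256*x + 256 = (x - 4)^4

Eigenvalues and multiplicities (the geometric multiplicity of λ is n − rank(A − λI), which equals the number of Jordan blocks for λ):
  λ = 4: algebraic multiplicity = 4, geometric multiplicity = 2

Determining the block sizes for each eigenvalue:
  λ = 4: with am = 4 and gm = 2, the partition is not yet determined (e.g. several partitions of 4 into 2 parts exist). Let N = A − (4)·I. Computing rank(N^1) = 2, rank(N^2) = 1, rank(N^3) = 0; the number of blocks of size ≥ j is rank(N^{j−1}) − rank(N^j), giving [2, 1, 1]. So we have 1 block(s) of size 3, 1 block(s) of size 1 → block sizes [3, 1]

Assembling the blocks gives a Jordan form
J =
  [4, 1, 0, 0]
  [0, 4, 1, 0]
  [0, 0, 4, 0]
  [0, 0, 0, 4]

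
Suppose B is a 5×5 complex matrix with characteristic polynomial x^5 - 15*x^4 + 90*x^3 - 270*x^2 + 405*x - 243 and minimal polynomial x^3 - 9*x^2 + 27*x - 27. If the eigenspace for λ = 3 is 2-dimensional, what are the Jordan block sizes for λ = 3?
Block sizes for λ = 3: [3, 2]

Step 1 — from the characteristic polynomial, algebraic multiplicity of λ = 3 is 5. From dim ker(B − (3)·I) = 2, there are exactly 2 Jordan blocks for λ = 3.
Step 2 — from the minimal polynomial, the factor (x − 3)^3 tells us the largest block for λ = 3 has size 3.
Step 3 — with total size 5, 2 blocks, and largest block 3, the block sizes (in nonincreasing order) are [3, 2].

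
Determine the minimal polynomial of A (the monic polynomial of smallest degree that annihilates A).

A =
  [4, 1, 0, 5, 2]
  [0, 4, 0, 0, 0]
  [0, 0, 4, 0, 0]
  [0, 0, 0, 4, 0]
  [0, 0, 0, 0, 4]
x^2 - 8*x + 16

The characteristic polynomial is χ_A(x) = (x - 4)^5, so the eigenvalues are known. The minimal polynomial is
  m_A(x) = Π_λ (x − λ)^{k_λ}
where k_λ is the size of the *largest* Jordan block for λ (equivalently, the smallest k with (A − λI)^k v = 0 for every generalised eigenvector v of λ).

  λ = 4: largest Jordan block has size 2, contributing (x − 4)^2

So m_A(x) = (x - 4)^2 = x^2 - 8*x + 16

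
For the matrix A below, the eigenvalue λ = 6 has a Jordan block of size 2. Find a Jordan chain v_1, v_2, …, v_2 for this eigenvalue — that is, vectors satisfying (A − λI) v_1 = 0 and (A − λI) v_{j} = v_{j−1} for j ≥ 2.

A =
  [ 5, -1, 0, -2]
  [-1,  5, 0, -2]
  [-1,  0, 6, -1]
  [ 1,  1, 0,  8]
A Jordan chain for λ = 6 of length 2:
v_1 = (-1, -1, -1, 1)ᵀ
v_2 = (1, 0, 0, 0)ᵀ

Let N = A − (6)·I. We want v_2 with N^2 v_2 = 0 but N^1 v_2 ≠ 0; then v_{j-1} := N · v_j for j = 2, …, 2.

Pick v_2 = (1, 0, 0, 0)ᵀ.
Then v_1 = N · v_2 = (-1, -1, -1, 1)ᵀ.

Sanity check: (A − (6)·I) v_1 = (0, 0, 0, 0)ᵀ = 0. ✓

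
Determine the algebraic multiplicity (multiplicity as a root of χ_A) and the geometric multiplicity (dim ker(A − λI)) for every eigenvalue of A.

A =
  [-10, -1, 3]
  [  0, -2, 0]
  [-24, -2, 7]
λ = -2: alg = 2, geom = 1; λ = -1: alg = 1, geom = 1

Step 1 — factor the characteristic polynomial to read off the algebraic multiplicities:
  χ_A(x) = (x + 1)*(x + 2)^2

Step 2 — compute geometric multiplicities via the rank-nullity identity g(λ) = n − rank(A − λI):
  rank(A − (-2)·I) = 2, so dim ker(A − (-2)·I) = n − 2 = 1
  rank(A − (-1)·I) = 2, so dim ker(A − (-1)·I) = n − 2 = 1

Summary:
  λ = -2: algebraic multiplicity = 2, geometric multiplicity = 1
  λ = -1: algebraic multiplicity = 1, geometric multiplicity = 1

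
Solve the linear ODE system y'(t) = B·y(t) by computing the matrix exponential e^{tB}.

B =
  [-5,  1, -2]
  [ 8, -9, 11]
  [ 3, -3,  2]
e^{tB} =
  [3*t^2*exp(-4*t)/2 - t*exp(-4*t) + exp(-4*t), t*exp(-4*t), t^2*exp(-4*t)/2 - 2*t*exp(-4*t)]
  [-15*t^2*exp(-4*t)/2 + 8*t*exp(-4*t), -5*t*exp(-4*t) + exp(-4*t), -5*t^2*exp(-4*t)/2 + 11*t*exp(-4*t)]
  [-9*t^2*exp(-4*t)/2 + 3*t*exp(-4*t), -3*t*exp(-4*t), -3*t^2*exp(-4*t)/2 + 6*t*exp(-4*t) + exp(-4*t)]

Strategy: write B = P · J · P⁻¹ where J is a Jordan canonical form, so e^{tB} = P · e^{tJ} · P⁻¹, and e^{tJ} can be computed block-by-block.

B has Jordan form
J =
  [-4,  1,  0]
  [ 0, -4,  1]
  [ 0,  0, -4]
(up to reordering of blocks).

Per-block formulas:
  For a 3×3 Jordan block J_3(-4): exp(t · J_3(-4)) = e^(-4t)·(I + t·N + (t^2/2)·N^2), where N is the 3×3 nilpotent shift.

After assembling e^{tJ} and conjugating by P, we get:

e^{tB} =
  [3*t^2*exp(-4*t)/2 - t*exp(-4*t) + exp(-4*t), t*exp(-4*t), t^2*exp(-4*t)/2 - 2*t*exp(-4*t)]
  [-15*t^2*exp(-4*t)/2 + 8*t*exp(-4*t), -5*t*exp(-4*t) + exp(-4*t), -5*t^2*exp(-4*t)/2 + 11*t*exp(-4*t)]
  [-9*t^2*exp(-4*t)/2 + 3*t*exp(-4*t), -3*t*exp(-4*t), -3*t^2*exp(-4*t)/2 + 6*t*exp(-4*t) + exp(-4*t)]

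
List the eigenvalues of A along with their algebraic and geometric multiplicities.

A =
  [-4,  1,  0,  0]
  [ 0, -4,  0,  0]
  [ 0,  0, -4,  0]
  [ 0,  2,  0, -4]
λ = -4: alg = 4, geom = 3

Step 1 — factor the characteristic polynomial to read off the algebraic multiplicities:
  χ_A(x) = (x + 4)^4

Step 2 — compute geometric multiplicities via the rank-nullity identity g(λ) = n − rank(A − λI):
  rank(A − (-4)·I) = 1, so dim ker(A − (-4)·I) = n − 1 = 3

Summary:
  λ = -4: algebraic multiplicity = 4, geometric multiplicity = 3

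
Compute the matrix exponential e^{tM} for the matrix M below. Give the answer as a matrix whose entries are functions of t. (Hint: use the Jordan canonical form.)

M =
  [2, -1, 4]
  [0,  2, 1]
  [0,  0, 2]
e^{tM} =
  [exp(2*t), -t*exp(2*t), -t^2*exp(2*t)/2 + 4*t*exp(2*t)]
  [0, exp(2*t), t*exp(2*t)]
  [0, 0, exp(2*t)]

Strategy: write M = P · J · P⁻¹ where J is a Jordan canonical form, so e^{tM} = P · e^{tJ} · P⁻¹, and e^{tJ} can be computed block-by-block.

M has Jordan form
J =
  [2, 1, 0]
  [0, 2, 1]
  [0, 0, 2]
(up to reordering of blocks).

Per-block formulas:
  For a 3×3 Jordan block J_3(2): exp(t · J_3(2)) = e^(2t)·(I + t·N + (t^2/2)·N^2), where N is the 3×3 nilpotent shift.

After assembling e^{tJ} and conjugating by P, we get:

e^{tM} =
  [exp(2*t), -t*exp(2*t), -t^2*exp(2*t)/2 + 4*t*exp(2*t)]
  [0, exp(2*t), t*exp(2*t)]
  [0, 0, exp(2*t)]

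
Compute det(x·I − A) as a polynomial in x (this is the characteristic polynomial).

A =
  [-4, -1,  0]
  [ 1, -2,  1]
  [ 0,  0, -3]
x^3 + 9*x^2 + 27*x + 27

Expanding det(x·I − A) (e.g. by cofactor expansion or by noting that A is similar to its Jordan form J, which has the same characteristic polynomial as A) gives
  χ_A(x) = x^3 + 9*x^2 + 27*x + 27
which factors as (x + 3)^3. The eigenvalues (with algebraic multiplicities) are λ = -3 with multiplicity 3.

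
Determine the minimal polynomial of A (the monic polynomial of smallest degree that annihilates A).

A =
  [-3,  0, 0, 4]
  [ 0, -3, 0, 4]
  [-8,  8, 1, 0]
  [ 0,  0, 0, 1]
x^2 + 2*x - 3

The characteristic polynomial is χ_A(x) = (x - 1)^2*(x + 3)^2, so the eigenvalues are known. The minimal polynomial is
  m_A(x) = Π_λ (x − λ)^{k_λ}
where k_λ is the size of the *largest* Jordan block for λ (equivalently, the smallest k with (A − λI)^k v = 0 for every generalised eigenvector v of λ).

  λ = -3: largest Jordan block has size 1, contributing (x + 3)
  λ = 1: largest Jordan block has size 1, contributing (x − 1)

So m_A(x) = (x - 1)*(x + 3) = x^2 + 2*x - 3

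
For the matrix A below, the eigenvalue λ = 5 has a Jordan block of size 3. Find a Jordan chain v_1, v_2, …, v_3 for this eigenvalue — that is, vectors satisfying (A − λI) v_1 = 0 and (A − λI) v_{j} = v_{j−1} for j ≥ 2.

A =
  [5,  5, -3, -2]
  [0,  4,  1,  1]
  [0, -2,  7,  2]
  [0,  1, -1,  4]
A Jordan chain for λ = 5 of length 3:
v_1 = (-1, 0, 0, 0)ᵀ
v_2 = (5, -1, -2, 1)ᵀ
v_3 = (0, 1, 0, 0)ᵀ

Let N = A − (5)·I. We want v_3 with N^3 v_3 = 0 but N^2 v_3 ≠ 0; then v_{j-1} := N · v_j for j = 3, …, 2.

Pick v_3 = (0, 1, 0, 0)ᵀ.
Then v_2 = N · v_3 = (5, -1, -2, 1)ᵀ.
Then v_1 = N · v_2 = (-1, 0, 0, 0)ᵀ.

Sanity check: (A − (5)·I) v_1 = (0, 0, 0, 0)ᵀ = 0. ✓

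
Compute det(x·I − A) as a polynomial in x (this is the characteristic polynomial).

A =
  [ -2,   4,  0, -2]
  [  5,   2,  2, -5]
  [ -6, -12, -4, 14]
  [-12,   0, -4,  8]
x^4 - 4*x^3

Expanding det(x·I − A) (e.g. by cofactor expansion or by noting that A is similar to its Jordan form J, which has the same characteristic polynomial as A) gives
  χ_A(x) = x^4 - 4*x^3
which factors as x^3*(x - 4). The eigenvalues (with algebraic multiplicities) are λ = 0 with multiplicity 3, λ = 4 with multiplicity 1.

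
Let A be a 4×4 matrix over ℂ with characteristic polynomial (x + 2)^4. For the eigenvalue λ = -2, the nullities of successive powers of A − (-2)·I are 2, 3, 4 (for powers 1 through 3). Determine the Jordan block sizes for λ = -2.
Block sizes for λ = -2: [3, 1]

From the dimensions of kernels of powers, the number of Jordan blocks of size at least j is d_j − d_{j−1} where d_j = dim ker(N^j) (with d_0 = 0). Computing the differences gives [2, 1, 1].
The number of blocks of size exactly k is (#blocks of size ≥ k) − (#blocks of size ≥ k + 1), so the partition is: 1 block(s) of size 1, 1 block(s) of size 3.
In nonincreasing order the block sizes are [3, 1].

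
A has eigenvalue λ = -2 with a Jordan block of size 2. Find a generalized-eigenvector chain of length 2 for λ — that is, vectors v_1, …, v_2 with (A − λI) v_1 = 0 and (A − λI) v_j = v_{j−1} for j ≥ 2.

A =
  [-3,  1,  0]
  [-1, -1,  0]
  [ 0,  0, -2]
A Jordan chain for λ = -2 of length 2:
v_1 = (-1, -1, 0)ᵀ
v_2 = (1, 0, 0)ᵀ

Let N = A − (-2)·I. We want v_2 with N^2 v_2 = 0 but N^1 v_2 ≠ 0; then v_{j-1} := N · v_j for j = 2, …, 2.

Pick v_2 = (1, 0, 0)ᵀ.
Then v_1 = N · v_2 = (-1, -1, 0)ᵀ.

Sanity check: (A − (-2)·I) v_1 = (0, 0, 0)ᵀ = 0. ✓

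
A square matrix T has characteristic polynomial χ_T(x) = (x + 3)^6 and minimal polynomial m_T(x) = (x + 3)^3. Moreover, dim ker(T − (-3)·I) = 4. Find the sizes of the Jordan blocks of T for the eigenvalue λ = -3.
Block sizes for λ = -3: [3, 1, 1, 1]

Step 1 — from the characteristic polynomial, algebraic multiplicity of λ = -3 is 6. From dim ker(T − (-3)·I) = 4, there are exactly 4 Jordan blocks for λ = -3.
Step 2 — from the minimal polynomial, the factor (x + 3)^3 tells us the largest block for λ = -3 has size 3.
Step 3 — with total size 6, 4 blocks, and largest block 3, the block sizes (in nonincreasing order) are [3, 1, 1, 1].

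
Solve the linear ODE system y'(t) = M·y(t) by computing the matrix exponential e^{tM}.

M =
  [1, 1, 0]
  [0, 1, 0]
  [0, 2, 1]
e^{tM} =
  [exp(t), t*exp(t), 0]
  [0, exp(t), 0]
  [0, 2*t*exp(t), exp(t)]

Strategy: write M = P · J · P⁻¹ where J is a Jordan canonical form, so e^{tM} = P · e^{tJ} · P⁻¹, and e^{tJ} can be computed block-by-block.

M has Jordan form
J =
  [1, 1, 0]
  [0, 1, 0]
  [0, 0, 1]
(up to reordering of blocks).

Per-block formulas:
  For a 1×1 block at λ = 1: exp(t · [1]) = [e^(1t)].
  For a 2×2 Jordan block J_2(1): exp(t · J_2(1)) = e^(1t)·(I + t·N), where N is the 2×2 nilpotent shift.

After assembling e^{tJ} and conjugating by P, we get:

e^{tM} =
  [exp(t), t*exp(t), 0]
  [0, exp(t), 0]
  [0, 2*t*exp(t), exp(t)]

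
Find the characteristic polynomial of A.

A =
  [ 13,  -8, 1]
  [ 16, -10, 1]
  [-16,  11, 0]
x^3 - 3*x^2 + 3*x - 1

Expanding det(x·I − A) (e.g. by cofactor expansion or by noting that A is similar to its Jordan form J, which has the same characteristic polynomial as A) gives
  χ_A(x) = x^3 - 3*x^2 + 3*x - 1
which factors as (x - 1)^3. The eigenvalues (with algebraic multiplicities) are λ = 1 with multiplicity 3.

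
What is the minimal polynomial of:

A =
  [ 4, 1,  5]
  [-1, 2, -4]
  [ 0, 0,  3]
x^3 - 9*x^2 + 27*x - 27

The characteristic polynomial is χ_A(x) = (x - 3)^3, so the eigenvalues are known. The minimal polynomial is
  m_A(x) = Π_λ (x − λ)^{k_λ}
where k_λ is the size of the *largest* Jordan block for λ (equivalently, the smallest k with (A − λI)^k v = 0 for every generalised eigenvector v of λ).

  λ = 3: largest Jordan block has size 3, contributing (x − 3)^3

So m_A(x) = (x - 3)^3 = x^3 - 9*x^2 + 27*x - 27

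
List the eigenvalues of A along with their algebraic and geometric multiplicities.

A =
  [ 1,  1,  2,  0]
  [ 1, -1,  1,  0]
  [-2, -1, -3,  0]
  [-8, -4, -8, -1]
λ = -1: alg = 4, geom = 2

Step 1 — factor the characteristic polynomial to read off the algebraic multiplicities:
  χ_A(x) = (x + 1)^4

Step 2 — compute geometric multiplicities via the rank-nullity identity g(λ) = n − rank(A − λI):
  rank(A − (-1)·I) = 2, so dim ker(A − (-1)·I) = n − 2 = 2

Summary:
  λ = -1: algebraic multiplicity = 4, geometric multiplicity = 2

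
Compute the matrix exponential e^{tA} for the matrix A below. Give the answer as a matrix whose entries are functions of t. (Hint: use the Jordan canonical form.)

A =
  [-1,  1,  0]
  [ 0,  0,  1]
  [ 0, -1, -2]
e^{tA} =
  [exp(-t), t^2*exp(-t)/2 + t*exp(-t), t^2*exp(-t)/2]
  [0, t*exp(-t) + exp(-t), t*exp(-t)]
  [0, -t*exp(-t), -t*exp(-t) + exp(-t)]

Strategy: write A = P · J · P⁻¹ where J is a Jordan canonical form, so e^{tA} = P · e^{tJ} · P⁻¹, and e^{tJ} can be computed block-by-block.

A has Jordan form
J =
  [-1,  1,  0]
  [ 0, -1,  1]
  [ 0,  0, -1]
(up to reordering of blocks).

Per-block formulas:
  For a 3×3 Jordan block J_3(-1): exp(t · J_3(-1)) = e^(-1t)·(I + t·N + (t^2/2)·N^2), where N is the 3×3 nilpotent shift.

After assembling e^{tJ} and conjugating by P, we get:

e^{tA} =
  [exp(-t), t^2*exp(-t)/2 + t*exp(-t), t^2*exp(-t)/2]
  [0, t*exp(-t) + exp(-t), t*exp(-t)]
  [0, -t*exp(-t), -t*exp(-t) + exp(-t)]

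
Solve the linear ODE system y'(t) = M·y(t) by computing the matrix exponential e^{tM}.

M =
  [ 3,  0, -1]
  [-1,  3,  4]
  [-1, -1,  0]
e^{tM} =
  [t^2*exp(2*t) + t*exp(2*t) + exp(2*t), t^2*exp(2*t)/2, t^2*exp(2*t)/2 - t*exp(2*t)]
  [-3*t^2*exp(2*t) - t*exp(2*t), -3*t^2*exp(2*t)/2 + t*exp(2*t) + exp(2*t), -3*t^2*exp(2*t)/2 + 4*t*exp(2*t)]
  [t^2*exp(2*t) - t*exp(2*t), t^2*exp(2*t)/2 - t*exp(2*t), t^2*exp(2*t)/2 - 2*t*exp(2*t) + exp(2*t)]

Strategy: write M = P · J · P⁻¹ where J is a Jordan canonical form, so e^{tM} = P · e^{tJ} · P⁻¹, and e^{tJ} can be computed block-by-block.

M has Jordan form
J =
  [2, 1, 0]
  [0, 2, 1]
  [0, 0, 2]
(up to reordering of blocks).

Per-block formulas:
  For a 3×3 Jordan block J_3(2): exp(t · J_3(2)) = e^(2t)·(I + t·N + (t^2/2)·N^2), where N is the 3×3 nilpotent shift.

After assembling e^{tJ} and conjugating by P, we get:

e^{tM} =
  [t^2*exp(2*t) + t*exp(2*t) + exp(2*t), t^2*exp(2*t)/2, t^2*exp(2*t)/2 - t*exp(2*t)]
  [-3*t^2*exp(2*t) - t*exp(2*t), -3*t^2*exp(2*t)/2 + t*exp(2*t) + exp(2*t), -3*t^2*exp(2*t)/2 + 4*t*exp(2*t)]
  [t^2*exp(2*t) - t*exp(2*t), t^2*exp(2*t)/2 - t*exp(2*t), t^2*exp(2*t)/2 - 2*t*exp(2*t) + exp(2*t)]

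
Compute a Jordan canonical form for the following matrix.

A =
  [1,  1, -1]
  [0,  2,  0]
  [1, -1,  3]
J_2(2) ⊕ J_1(2)

The characteristic polynomial is
  det(x·I − A) = x^3 - 6*x^2 + 12*x - 8 = (x - 2)^3

Eigenvalues and multiplicities (the geometric multiplicity of λ is n − rank(A − λI), which equals the number of Jordan blocks for λ):
  λ = 2: algebraic multiplicity = 3, geometric multiplicity = 2

Determining the block sizes for each eigenvalue:
  λ = 2: 2 blocks summing to 3 forces exactly one block of size 2 and the rest size 1 → block sizes [2, 1]

Assembling the blocks gives a Jordan form
J =
  [2, 1, 0]
  [0, 2, 0]
  [0, 0, 2]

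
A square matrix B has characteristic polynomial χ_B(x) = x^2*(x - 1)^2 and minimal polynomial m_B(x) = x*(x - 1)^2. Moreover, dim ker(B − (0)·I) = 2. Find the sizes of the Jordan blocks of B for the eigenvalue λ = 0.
Block sizes for λ = 0: [1, 1]

Step 1 — from the characteristic polynomial, algebraic multiplicity of λ = 0 is 2. From dim ker(B − (0)·I) = 2, there are exactly 2 Jordan blocks for λ = 0.
Step 2 — from the minimal polynomial, the factor (x − 0) tells us the largest block for λ = 0 has size 1.
Step 3 — with total size 2, 2 blocks, and largest block 1, the block sizes (in nonincreasing order) are [1, 1].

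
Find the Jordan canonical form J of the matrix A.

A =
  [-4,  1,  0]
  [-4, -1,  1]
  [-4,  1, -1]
J_3(-2)

The characteristic polynomial is
  det(x·I − A) = x^3 + 6*x^2 + 12*x + 8 = (x + 2)^3

Eigenvalues and multiplicities (the geometric multiplicity of λ is n − rank(A − λI), which equals the number of Jordan blocks for λ):
  λ = -2: algebraic multiplicity = 3, geometric multiplicity = 1

Determining the block sizes for each eigenvalue:
  λ = -2: one block (gm = 1), so the single block has size am = 3 → block sizes [3]

Assembling the blocks gives a Jordan form
J =
  [-2,  1,  0]
  [ 0, -2,  1]
  [ 0,  0, -2]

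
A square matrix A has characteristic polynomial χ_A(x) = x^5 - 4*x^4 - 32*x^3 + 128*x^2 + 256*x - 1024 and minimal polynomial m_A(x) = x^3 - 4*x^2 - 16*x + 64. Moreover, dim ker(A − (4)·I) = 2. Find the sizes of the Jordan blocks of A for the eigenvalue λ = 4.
Block sizes for λ = 4: [2, 1]

Step 1 — from the characteristic polynomial, algebraic multiplicity of λ = 4 is 3. From dim ker(A − (4)·I) = 2, there are exactly 2 Jordan blocks for λ = 4.
Step 2 — from the minimal polynomial, the factor (x − 4)^2 tells us the largest block for λ = 4 has size 2.
Step 3 — with total size 3, 2 blocks, and largest block 2, the block sizes (in nonincreasing order) are [2, 1].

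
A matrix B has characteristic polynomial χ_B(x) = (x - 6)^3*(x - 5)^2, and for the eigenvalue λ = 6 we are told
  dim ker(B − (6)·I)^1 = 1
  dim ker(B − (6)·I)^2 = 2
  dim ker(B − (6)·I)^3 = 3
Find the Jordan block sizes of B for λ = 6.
Block sizes for λ = 6: [3]

From the dimensions of kernels of powers, the number of Jordan blocks of size at least j is d_j − d_{j−1} where d_j = dim ker(N^j) (with d_0 = 0). Computing the differences gives [1, 1, 1].
The number of blocks of size exactly k is (#blocks of size ≥ k) − (#blocks of size ≥ k + 1), so the partition is: 1 block(s) of size 3.
In nonincreasing order the block sizes are [3].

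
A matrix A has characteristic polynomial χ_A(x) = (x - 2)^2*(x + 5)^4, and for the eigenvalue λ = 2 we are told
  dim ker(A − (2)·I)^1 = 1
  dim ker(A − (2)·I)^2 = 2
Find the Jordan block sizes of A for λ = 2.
Block sizes for λ = 2: [2]

From the dimensions of kernels of powers, the number of Jordan blocks of size at least j is d_j − d_{j−1} where d_j = dim ker(N^j) (with d_0 = 0). Computing the differences gives [1, 1].
The number of blocks of size exactly k is (#blocks of size ≥ k) − (#blocks of size ≥ k + 1), so the partition is: 1 block(s) of size 2.
In nonincreasing order the block sizes are [2].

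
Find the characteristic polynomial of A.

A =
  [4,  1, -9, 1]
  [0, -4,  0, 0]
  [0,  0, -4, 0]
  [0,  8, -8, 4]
x^4 - 32*x^2 + 256

Expanding det(x·I − A) (e.g. by cofactor expansion or by noting that A is similar to its Jordan form J, which has the same characteristic polynomial as A) gives
  χ_A(x) = x^4 - 32*x^2 + 256
which factors as (x - 4)^2*(x + 4)^2. The eigenvalues (with algebraic multiplicities) are λ = -4 with multiplicity 2, λ = 4 with multiplicity 2.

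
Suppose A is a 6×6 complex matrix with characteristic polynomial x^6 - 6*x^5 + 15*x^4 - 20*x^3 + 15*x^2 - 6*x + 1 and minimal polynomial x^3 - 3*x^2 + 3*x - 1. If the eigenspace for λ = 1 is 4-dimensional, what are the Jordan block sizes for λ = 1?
Block sizes for λ = 1: [3, 1, 1, 1]

Step 1 — from the characteristic polynomial, algebraic multiplicity of λ = 1 is 6. From dim ker(A − (1)·I) = 4, there are exactly 4 Jordan blocks for λ = 1.
Step 2 — from the minimal polynomial, the factor (x − 1)^3 tells us the largest block for λ = 1 has size 3.
Step 3 — with total size 6, 4 blocks, and largest block 3, the block sizes (in nonincreasing order) are [3, 1, 1, 1].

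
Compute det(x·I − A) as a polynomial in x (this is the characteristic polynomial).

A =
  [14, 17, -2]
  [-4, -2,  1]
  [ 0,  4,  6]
x^3 - 18*x^2 + 108*x - 216

Expanding det(x·I − A) (e.g. by cofactor expansion or by noting that A is similar to its Jordan form J, which has the same characteristic polynomial as A) gives
  χ_A(x) = x^3 - 18*x^2 + 108*x - 216
which factors as (x - 6)^3. The eigenvalues (with algebraic multiplicities) are λ = 6 with multiplicity 3.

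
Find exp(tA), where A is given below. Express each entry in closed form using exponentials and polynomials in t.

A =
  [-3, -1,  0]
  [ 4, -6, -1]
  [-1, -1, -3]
e^{tA} =
  [-3*t^2*exp(-4*t)/2 + t*exp(-4*t) + exp(-4*t), t^2*exp(-4*t)/2 - t*exp(-4*t), t^2*exp(-4*t)/2]
  [-3*t^2*exp(-4*t)/2 + 4*t*exp(-4*t), t^2*exp(-4*t)/2 - 2*t*exp(-4*t) + exp(-4*t), t^2*exp(-4*t)/2 - t*exp(-4*t)]
  [-3*t^2*exp(-4*t) - t*exp(-4*t), t^2*exp(-4*t) - t*exp(-4*t), t^2*exp(-4*t) + t*exp(-4*t) + exp(-4*t)]

Strategy: write A = P · J · P⁻¹ where J is a Jordan canonical form, so e^{tA} = P · e^{tJ} · P⁻¹, and e^{tJ} can be computed block-by-block.

A has Jordan form
J =
  [-4,  1,  0]
  [ 0, -4,  1]
  [ 0,  0, -4]
(up to reordering of blocks).

Per-block formulas:
  For a 3×3 Jordan block J_3(-4): exp(t · J_3(-4)) = e^(-4t)·(I + t·N + (t^2/2)·N^2), where N is the 3×3 nilpotent shift.

After assembling e^{tJ} and conjugating by P, we get:

e^{tA} =
  [-3*t^2*exp(-4*t)/2 + t*exp(-4*t) + exp(-4*t), t^2*exp(-4*t)/2 - t*exp(-4*t), t^2*exp(-4*t)/2]
  [-3*t^2*exp(-4*t)/2 + 4*t*exp(-4*t), t^2*exp(-4*t)/2 - 2*t*exp(-4*t) + exp(-4*t), t^2*exp(-4*t)/2 - t*exp(-4*t)]
  [-3*t^2*exp(-4*t) - t*exp(-4*t), t^2*exp(-4*t) - t*exp(-4*t), t^2*exp(-4*t) + t*exp(-4*t) + exp(-4*t)]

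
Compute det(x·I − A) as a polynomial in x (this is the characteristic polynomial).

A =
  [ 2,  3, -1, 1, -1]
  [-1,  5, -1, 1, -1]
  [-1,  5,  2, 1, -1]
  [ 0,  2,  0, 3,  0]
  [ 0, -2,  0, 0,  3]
x^5 - 15*x^4 + 90*x^3 - 270*x^2 + 405*x - 243

Expanding det(x·I − A) (e.g. by cofactor expansion or by noting that A is similar to its Jordan form J, which has the same characteristic polynomial as A) gives
  χ_A(x) = x^5 - 15*x^4 + 90*x^3 - 270*x^2 + 405*x - 243
which factors as (x - 3)^5. The eigenvalues (with algebraic multiplicities) are λ = 3 with multiplicity 5.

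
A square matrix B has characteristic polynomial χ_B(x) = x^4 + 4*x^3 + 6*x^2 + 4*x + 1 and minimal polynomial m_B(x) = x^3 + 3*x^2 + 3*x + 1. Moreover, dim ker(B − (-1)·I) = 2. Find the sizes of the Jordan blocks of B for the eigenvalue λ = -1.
Block sizes for λ = -1: [3, 1]

Step 1 — from the characteristic polynomial, algebraic multiplicity of λ = -1 is 4. From dim ker(B − (-1)·I) = 2, there are exactly 2 Jordan blocks for λ = -1.
Step 2 — from the minimal polynomial, the factor (x + 1)^3 tells us the largest block for λ = -1 has size 3.
Step 3 — with total size 4, 2 blocks, and largest block 3, the block sizes (in nonincreasing order) are [3, 1].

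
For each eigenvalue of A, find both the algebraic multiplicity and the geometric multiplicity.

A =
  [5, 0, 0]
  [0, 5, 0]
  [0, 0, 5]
λ = 5: alg = 3, geom = 3

Step 1 — factor the characteristic polynomial to read off the algebraic multiplicities:
  χ_A(x) = (x - 5)^3

Step 2 — compute geometric multiplicities via the rank-nullity identity g(λ) = n − rank(A − λI):
  rank(A − (5)·I) = 0, so dim ker(A − (5)·I) = n − 0 = 3

Summary:
  λ = 5: algebraic multiplicity = 3, geometric multiplicity = 3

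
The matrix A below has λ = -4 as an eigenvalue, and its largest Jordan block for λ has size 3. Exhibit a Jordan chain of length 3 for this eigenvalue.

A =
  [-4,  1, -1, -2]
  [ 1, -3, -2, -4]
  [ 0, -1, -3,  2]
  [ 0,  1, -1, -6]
A Jordan chain for λ = -4 of length 3:
v_1 = (1, 1, -1, 1)ᵀ
v_2 = (0, 1, 0, 0)ᵀ
v_3 = (1, 0, 0, 0)ᵀ

Let N = A − (-4)·I. We want v_3 with N^3 v_3 = 0 but N^2 v_3 ≠ 0; then v_{j-1} := N · v_j for j = 3, …, 2.

Pick v_3 = (1, 0, 0, 0)ᵀ.
Then v_2 = N · v_3 = (0, 1, 0, 0)ᵀ.
Then v_1 = N · v_2 = (1, 1, -1, 1)ᵀ.

Sanity check: (A − (-4)·I) v_1 = (0, 0, 0, 0)ᵀ = 0. ✓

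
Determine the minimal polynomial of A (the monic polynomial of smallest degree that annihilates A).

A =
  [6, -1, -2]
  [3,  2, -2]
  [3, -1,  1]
x^2 - 6*x + 9

The characteristic polynomial is χ_A(x) = (x - 3)^3, so the eigenvalues are known. The minimal polynomial is
  m_A(x) = Π_λ (x − λ)^{k_λ}
where k_λ is the size of the *largest* Jordan block for λ (equivalently, the smallest k with (A − λI)^k v = 0 for every generalised eigenvector v of λ).

  λ = 3: largest Jordan block has size 2, contributing (x − 3)^2

So m_A(x) = (x - 3)^2 = x^2 - 6*x + 9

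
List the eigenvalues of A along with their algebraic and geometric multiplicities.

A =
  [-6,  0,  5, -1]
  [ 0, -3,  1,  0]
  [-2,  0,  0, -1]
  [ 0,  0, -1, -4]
λ = -4: alg = 1, geom = 1; λ = -3: alg = 3, geom = 1

Step 1 — factor the characteristic polynomial to read off the algebraic multiplicities:
  χ_A(x) = (x + 3)^3*(x + 4)

Step 2 — compute geometric multiplicities via the rank-nullity identity g(λ) = n − rank(A − λI):
  rank(A − (-4)·I) = 3, so dim ker(A − (-4)·I) = n − 3 = 1
  rank(A − (-3)·I) = 3, so dim ker(A − (-3)·I) = n − 3 = 1

Summary:
  λ = -4: algebraic multiplicity = 1, geometric multiplicity = 1
  λ = -3: algebraic multiplicity = 3, geometric multiplicity = 1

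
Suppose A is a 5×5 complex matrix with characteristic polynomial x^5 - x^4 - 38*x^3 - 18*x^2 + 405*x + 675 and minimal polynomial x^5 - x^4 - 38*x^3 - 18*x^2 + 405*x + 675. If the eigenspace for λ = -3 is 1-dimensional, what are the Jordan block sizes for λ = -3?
Block sizes for λ = -3: [3]

Step 1 — from the characteristic polynomial, algebraic multiplicity of λ = -3 is 3. From dim ker(A − (-3)·I) = 1, there are exactly 1 Jordan blocks for λ = -3.
Step 2 — from the minimal polynomial, the factor (x + 3)^3 tells us the largest block for λ = -3 has size 3.
Step 3 — with total size 3, 1 blocks, and largest block 3, the block sizes (in nonincreasing order) are [3].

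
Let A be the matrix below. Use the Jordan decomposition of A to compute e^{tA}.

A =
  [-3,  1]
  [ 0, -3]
e^{tA} =
  [exp(-3*t), t*exp(-3*t)]
  [0, exp(-3*t)]

Strategy: write A = P · J · P⁻¹ where J is a Jordan canonical form, so e^{tA} = P · e^{tJ} · P⁻¹, and e^{tJ} can be computed block-by-block.

A has Jordan form
J =
  [-3,  1]
  [ 0, -3]
(up to reordering of blocks).

Per-block formulas:
  For a 2×2 Jordan block J_2(-3): exp(t · J_2(-3)) = e^(-3t)·(I + t·N), where N is the 2×2 nilpotent shift.

After assembling e^{tJ} and conjugating by P, we get:

e^{tA} =
  [exp(-3*t), t*exp(-3*t)]
  [0, exp(-3*t)]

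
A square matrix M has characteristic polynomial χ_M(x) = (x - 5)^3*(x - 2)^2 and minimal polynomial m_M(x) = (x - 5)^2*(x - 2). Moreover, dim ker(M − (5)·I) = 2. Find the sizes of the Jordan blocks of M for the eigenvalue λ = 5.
Block sizes for λ = 5: [2, 1]

Step 1 — from the characteristic polynomial, algebraic multiplicity of λ = 5 is 3. From dim ker(M − (5)·I) = 2, there are exactly 2 Jordan blocks for λ = 5.
Step 2 — from the minimal polynomial, the factor (x − 5)^2 tells us the largest block for λ = 5 has size 2.
Step 3 — with total size 3, 2 blocks, and largest block 2, the block sizes (in nonincreasing order) are [2, 1].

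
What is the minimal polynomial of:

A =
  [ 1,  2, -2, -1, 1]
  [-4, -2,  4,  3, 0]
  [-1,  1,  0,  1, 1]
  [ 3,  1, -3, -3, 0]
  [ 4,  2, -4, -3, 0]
x^4 + 3*x^3 + 3*x^2 + x

The characteristic polynomial is χ_A(x) = x*(x + 1)^4, so the eigenvalues are known. The minimal polynomial is
  m_A(x) = Π_λ (x − λ)^{k_λ}
where k_λ is the size of the *largest* Jordan block for λ (equivalently, the smallest k with (A − λI)^k v = 0 for every generalised eigenvector v of λ).

  λ = -1: largest Jordan block has size 3, contributing (x + 1)^3
  λ = 0: largest Jordan block has size 1, contributing (x − 0)

So m_A(x) = x*(x + 1)^3 = x^4 + 3*x^3 + 3*x^2 + x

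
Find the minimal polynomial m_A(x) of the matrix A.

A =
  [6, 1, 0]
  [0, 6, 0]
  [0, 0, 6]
x^2 - 12*x + 36

The characteristic polynomial is χ_A(x) = (x - 6)^3, so the eigenvalues are known. The minimal polynomial is
  m_A(x) = Π_λ (x − λ)^{k_λ}
where k_λ is the size of the *largest* Jordan block for λ (equivalently, the smallest k with (A − λI)^k v = 0 for every generalised eigenvector v of λ).

  λ = 6: largest Jordan block has size 2, contributing (x − 6)^2

So m_A(x) = (x - 6)^2 = x^2 - 12*x + 36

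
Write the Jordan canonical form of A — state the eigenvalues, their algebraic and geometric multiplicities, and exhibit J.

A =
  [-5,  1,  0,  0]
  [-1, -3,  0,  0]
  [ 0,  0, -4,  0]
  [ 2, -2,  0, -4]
J_2(-4) ⊕ J_1(-4) ⊕ J_1(-4)

The characteristic polynomial is
  det(x·I − A) = x^4 + 16*x^3 + 96*x^2 + 256*x + 256 = (x + 4)^4

Eigenvalues and multiplicities (the geometric multiplicity of λ is n − rank(A − λI), which equals the number of Jordan blocks for λ):
  λ = -4: algebraic multiplicity = 4, geometric multiplicity = 3

Determining the block sizes for each eigenvalue:
  λ = -4: 3 blocks summing to 4 forces exactly one block of size 2 and the rest size 1 → block sizes [2, 1, 1]

Assembling the blocks gives a Jordan form
J =
  [-4,  1,  0,  0]
  [ 0, -4,  0,  0]
  [ 0,  0, -4,  0]
  [ 0,  0,  0, -4]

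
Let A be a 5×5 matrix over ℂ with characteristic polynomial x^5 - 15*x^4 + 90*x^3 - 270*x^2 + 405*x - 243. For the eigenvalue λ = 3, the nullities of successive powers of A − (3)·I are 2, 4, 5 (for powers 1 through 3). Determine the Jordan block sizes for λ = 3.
Block sizes for λ = 3: [3, 2]

From the dimensions of kernels of powers, the number of Jordan blocks of size at least j is d_j − d_{j−1} where d_j = dim ker(N^j) (with d_0 = 0). Computing the differences gives [2, 2, 1].
The number of blocks of size exactly k is (#blocks of size ≥ k) − (#blocks of size ≥ k + 1), so the partition is: 1 block(s) of size 2, 1 block(s) of size 3.
In nonincreasing order the block sizes are [3, 2].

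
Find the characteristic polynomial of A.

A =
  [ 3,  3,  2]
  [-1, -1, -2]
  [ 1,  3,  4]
x^3 - 6*x^2 + 12*x - 8

Expanding det(x·I − A) (e.g. by cofactor expansion or by noting that A is similar to its Jordan form J, which has the same characteristic polynomial as A) gives
  χ_A(x) = x^3 - 6*x^2 + 12*x - 8
which factors as (x - 2)^3. The eigenvalues (with algebraic multiplicities) are λ = 2 with multiplicity 3.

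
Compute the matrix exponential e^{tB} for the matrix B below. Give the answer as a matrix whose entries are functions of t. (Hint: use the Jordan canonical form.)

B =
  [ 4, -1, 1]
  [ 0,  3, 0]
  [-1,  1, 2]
e^{tB} =
  [t*exp(3*t) + exp(3*t), -t*exp(3*t), t*exp(3*t)]
  [0, exp(3*t), 0]
  [-t*exp(3*t), t*exp(3*t), -t*exp(3*t) + exp(3*t)]

Strategy: write B = P · J · P⁻¹ where J is a Jordan canonical form, so e^{tB} = P · e^{tJ} · P⁻¹, and e^{tJ} can be computed block-by-block.

B has Jordan form
J =
  [3, 1, 0]
  [0, 3, 0]
  [0, 0, 3]
(up to reordering of blocks).

Per-block formulas:
  For a 2×2 Jordan block J_2(3): exp(t · J_2(3)) = e^(3t)·(I + t·N), where N is the 2×2 nilpotent shift.
  For a 1×1 block at λ = 3: exp(t · [3]) = [e^(3t)].

After assembling e^{tJ} and conjugating by P, we get:

e^{tB} =
  [t*exp(3*t) + exp(3*t), -t*exp(3*t), t*exp(3*t)]
  [0, exp(3*t), 0]
  [-t*exp(3*t), t*exp(3*t), -t*exp(3*t) + exp(3*t)]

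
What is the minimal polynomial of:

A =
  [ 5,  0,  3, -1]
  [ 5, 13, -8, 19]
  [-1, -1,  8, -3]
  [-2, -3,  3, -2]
x^2 - 12*x + 36

The characteristic polynomial is χ_A(x) = (x - 6)^4, so the eigenvalues are known. The minimal polynomial is
  m_A(x) = Π_λ (x − λ)^{k_λ}
where k_λ is the size of the *largest* Jordan block for λ (equivalently, the smallest k with (A − λI)^k v = 0 for every generalised eigenvector v of λ).

  λ = 6: largest Jordan block has size 2, contributing (x − 6)^2

So m_A(x) = (x - 6)^2 = x^2 - 12*x + 36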